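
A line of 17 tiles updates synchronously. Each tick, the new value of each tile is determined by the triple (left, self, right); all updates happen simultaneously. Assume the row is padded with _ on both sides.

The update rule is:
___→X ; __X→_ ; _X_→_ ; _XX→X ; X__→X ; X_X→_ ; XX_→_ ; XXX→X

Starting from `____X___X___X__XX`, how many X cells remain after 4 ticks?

tick 1: XXX__XX__XX__X_X_
tick 2: XX_X_X_X_X_X____X
tick 3: X___________XXX__
tick 4: _XXXXXXXXXX_XX_XX
count of X: 14

14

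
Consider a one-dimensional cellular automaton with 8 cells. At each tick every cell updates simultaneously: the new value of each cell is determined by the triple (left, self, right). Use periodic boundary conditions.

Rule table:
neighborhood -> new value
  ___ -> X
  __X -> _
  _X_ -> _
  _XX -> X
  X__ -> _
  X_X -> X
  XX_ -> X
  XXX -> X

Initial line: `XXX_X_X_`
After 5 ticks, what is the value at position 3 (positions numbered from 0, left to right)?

XXXX_X_X
XXXXX_XX
XXXXXXXX
XXXXXXXX  (fixed point — unchanged through tick 5)
position 3 holds X

X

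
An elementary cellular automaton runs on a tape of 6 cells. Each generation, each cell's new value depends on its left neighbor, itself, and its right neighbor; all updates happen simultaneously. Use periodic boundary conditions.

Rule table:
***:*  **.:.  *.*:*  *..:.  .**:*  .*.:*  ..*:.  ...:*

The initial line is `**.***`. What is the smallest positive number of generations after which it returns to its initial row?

generation 1: *.****
generation 2: .*****
generation 3: *****.
generation 4: ****.*
generation 5: ***.**
generation 6: **.***

6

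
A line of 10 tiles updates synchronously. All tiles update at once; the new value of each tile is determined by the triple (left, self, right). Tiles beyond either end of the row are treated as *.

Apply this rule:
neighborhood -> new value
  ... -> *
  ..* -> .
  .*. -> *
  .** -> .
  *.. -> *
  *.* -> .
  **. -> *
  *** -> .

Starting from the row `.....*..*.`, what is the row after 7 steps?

step 1: ****.**.*.
step 2: ...*..*.*.
step 3: **.**.*.*.
step 4: .*..*.*.*.
step 5: .**.*.*.*.
step 6: ..*.*.*.*.
step 7: *.*.*.*.*.

*.*.*.*.*.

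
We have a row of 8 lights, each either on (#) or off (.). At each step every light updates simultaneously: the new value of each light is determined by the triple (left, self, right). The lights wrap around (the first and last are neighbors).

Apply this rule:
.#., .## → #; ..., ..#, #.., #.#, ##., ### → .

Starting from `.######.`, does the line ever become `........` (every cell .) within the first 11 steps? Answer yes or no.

step 1: .#......
step 2: .#......  (fixed point — unchanged through step 11)
step 11 is .#......, still not uniform .

no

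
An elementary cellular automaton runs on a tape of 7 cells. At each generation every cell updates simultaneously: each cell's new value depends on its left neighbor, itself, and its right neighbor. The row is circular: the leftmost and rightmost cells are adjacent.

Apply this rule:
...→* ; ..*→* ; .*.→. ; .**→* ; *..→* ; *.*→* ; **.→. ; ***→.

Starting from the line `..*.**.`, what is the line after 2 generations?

..**.**

**.**.*
..**.**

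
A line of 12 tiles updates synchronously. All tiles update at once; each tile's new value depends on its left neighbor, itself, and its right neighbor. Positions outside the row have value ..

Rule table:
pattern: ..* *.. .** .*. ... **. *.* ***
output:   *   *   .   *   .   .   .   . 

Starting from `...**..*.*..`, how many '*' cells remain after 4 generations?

..*..***.**.
.****......*
*....*....**
**..***..*..
count of *: 6

6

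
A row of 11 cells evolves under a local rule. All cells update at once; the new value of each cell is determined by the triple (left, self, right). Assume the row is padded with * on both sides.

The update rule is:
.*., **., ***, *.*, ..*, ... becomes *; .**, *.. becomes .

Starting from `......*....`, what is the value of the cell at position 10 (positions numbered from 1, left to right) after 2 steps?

*

.******.***
*.******.**
position 10 holds *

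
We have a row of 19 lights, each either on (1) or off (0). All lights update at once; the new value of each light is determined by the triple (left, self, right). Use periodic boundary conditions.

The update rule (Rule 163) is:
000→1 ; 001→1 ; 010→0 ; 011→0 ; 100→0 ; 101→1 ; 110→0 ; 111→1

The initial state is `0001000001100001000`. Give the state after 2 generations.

1110011110001110011
1100101100110100101

1100101100110100101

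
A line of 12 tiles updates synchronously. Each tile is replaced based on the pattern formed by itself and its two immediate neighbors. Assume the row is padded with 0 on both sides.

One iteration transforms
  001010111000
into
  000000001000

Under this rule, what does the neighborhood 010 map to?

At position 2 the neighborhood is 010; the next row has 0 there.

0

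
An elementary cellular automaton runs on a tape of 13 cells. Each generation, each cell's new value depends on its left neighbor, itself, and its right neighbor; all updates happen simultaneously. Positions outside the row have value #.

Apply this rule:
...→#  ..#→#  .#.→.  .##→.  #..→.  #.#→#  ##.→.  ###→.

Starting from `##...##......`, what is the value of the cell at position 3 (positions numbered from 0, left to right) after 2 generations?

.

generation 1: ...##...#####
generation 2: .##...##.....
position 3 holds .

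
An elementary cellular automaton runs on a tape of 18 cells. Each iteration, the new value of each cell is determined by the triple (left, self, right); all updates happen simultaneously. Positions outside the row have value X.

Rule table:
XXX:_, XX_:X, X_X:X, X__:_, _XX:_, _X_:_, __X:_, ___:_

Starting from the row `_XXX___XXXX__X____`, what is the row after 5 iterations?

X_________________

X__X______X_______
X_________________
X_________________  (fixed point — unchanged through iteration 5)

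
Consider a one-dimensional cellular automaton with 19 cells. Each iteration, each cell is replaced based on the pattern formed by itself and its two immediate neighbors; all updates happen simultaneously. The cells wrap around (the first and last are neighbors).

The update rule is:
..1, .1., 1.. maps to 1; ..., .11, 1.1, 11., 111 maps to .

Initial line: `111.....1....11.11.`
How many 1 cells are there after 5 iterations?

9

iteration 1: ...1...111..1......
iteration 2: ..111.1...1111.....
iteration 3: .1....11.1....1....
iteration 4: 111..1...11..111...
iteration 5: ...1111.1..11...1.1
count of 1: 9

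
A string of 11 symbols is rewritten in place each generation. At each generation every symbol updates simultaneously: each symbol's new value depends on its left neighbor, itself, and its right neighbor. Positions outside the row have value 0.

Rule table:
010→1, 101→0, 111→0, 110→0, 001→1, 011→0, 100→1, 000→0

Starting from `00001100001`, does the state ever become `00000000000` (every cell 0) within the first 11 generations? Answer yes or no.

no

00010010011
00111111100
01000000010
11100000111
00010001000
00111011100
01000000010  (repeats generation 3; period 4)
generation 11: 01000000010
generation 11 is 01000000010, still not uniform 0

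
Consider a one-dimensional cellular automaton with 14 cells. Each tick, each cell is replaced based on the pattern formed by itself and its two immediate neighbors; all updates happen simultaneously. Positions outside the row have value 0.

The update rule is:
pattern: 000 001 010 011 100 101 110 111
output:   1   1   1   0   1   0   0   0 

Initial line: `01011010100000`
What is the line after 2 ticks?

11000010111111
00111110000000

00111110000000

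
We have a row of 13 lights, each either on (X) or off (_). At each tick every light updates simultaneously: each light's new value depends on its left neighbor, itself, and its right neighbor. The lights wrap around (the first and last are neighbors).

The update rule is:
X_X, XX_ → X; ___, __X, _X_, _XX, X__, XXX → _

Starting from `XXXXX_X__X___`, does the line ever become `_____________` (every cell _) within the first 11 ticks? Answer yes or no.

yes

____XX_______
_____X_______
_____________
all cells are _ at tick 3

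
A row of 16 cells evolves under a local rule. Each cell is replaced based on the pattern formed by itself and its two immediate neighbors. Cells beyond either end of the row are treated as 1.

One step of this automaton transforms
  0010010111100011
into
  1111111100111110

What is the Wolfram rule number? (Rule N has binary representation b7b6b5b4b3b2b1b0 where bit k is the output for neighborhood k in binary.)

127

position 8: 111 → 0  (bit 7 = 0)
position 10: 110 → 1  (bit 6 = 1)
position 6: 101 → 1  (bit 5 = 1)
position 0: 100 → 1  (bit 4 = 1)
position 7: 011 → 1  (bit 3 = 1)
position 2: 010 → 1  (bit 2 = 1)
position 1: 001 → 1  (bit 1 = 1)
position 12: 000 → 1  (bit 0 = 1)
bits b7..b0 = 01111111 = 127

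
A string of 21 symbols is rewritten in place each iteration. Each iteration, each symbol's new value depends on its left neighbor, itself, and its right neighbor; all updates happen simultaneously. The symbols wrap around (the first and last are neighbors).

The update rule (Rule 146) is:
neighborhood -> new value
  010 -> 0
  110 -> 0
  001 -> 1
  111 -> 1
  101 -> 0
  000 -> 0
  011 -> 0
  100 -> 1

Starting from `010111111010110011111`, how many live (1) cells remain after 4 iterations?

iteration 1: 000011110000001101110
iteration 2: 000101101000010000101
iteration 3: 101000000100101001000
iteration 4: 000100001011000110101
count of 1: 8

8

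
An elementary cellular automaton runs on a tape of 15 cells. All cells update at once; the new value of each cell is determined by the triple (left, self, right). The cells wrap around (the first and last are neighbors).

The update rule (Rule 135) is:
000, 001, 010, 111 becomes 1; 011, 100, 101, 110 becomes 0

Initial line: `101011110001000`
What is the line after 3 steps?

011010111010111

101001100111011
001010001010001
011010111010111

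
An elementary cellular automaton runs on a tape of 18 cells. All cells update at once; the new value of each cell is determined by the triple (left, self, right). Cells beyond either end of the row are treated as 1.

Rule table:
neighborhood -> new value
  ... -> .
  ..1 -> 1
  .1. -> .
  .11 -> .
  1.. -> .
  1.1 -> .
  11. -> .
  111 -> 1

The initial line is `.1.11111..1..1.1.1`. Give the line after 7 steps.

...1..1.....1..1..

step 1: ....111..1..1.....
step 2: ...1.1..1..1.....1
step 3: ..1....1..1.....1.
step 4: .1....1..1.....1..
step 5: .....1..1.....1..1
step 6: ....1..1.....1..1.
step 7: ...1..1.....1..1..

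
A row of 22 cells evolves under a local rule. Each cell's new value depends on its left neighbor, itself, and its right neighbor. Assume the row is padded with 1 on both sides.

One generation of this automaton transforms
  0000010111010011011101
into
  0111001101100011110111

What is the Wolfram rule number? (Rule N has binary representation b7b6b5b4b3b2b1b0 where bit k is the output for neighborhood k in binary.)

position 8: 111 → 0  (bit 7 = 0)
position 9: 110 → 1  (bit 6 = 1)
position 6: 101 → 1  (bit 5 = 1)
position 0: 100 → 0  (bit 4 = 0)
position 7: 011 → 1  (bit 3 = 1)
position 5: 010 → 0  (bit 2 = 0)
position 4: 001 → 0  (bit 1 = 0)
position 1: 000 → 1  (bit 0 = 1)
bits b7..b0 = 01101001 = 105

105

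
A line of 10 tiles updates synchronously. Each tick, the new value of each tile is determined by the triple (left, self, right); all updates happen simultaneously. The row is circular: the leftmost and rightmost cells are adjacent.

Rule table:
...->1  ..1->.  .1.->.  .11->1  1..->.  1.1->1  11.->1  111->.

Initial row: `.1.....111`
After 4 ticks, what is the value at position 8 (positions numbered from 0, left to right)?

1..111.1.1
1..1.11.11
1...11111.
..1.1...11
position 8 holds 1

1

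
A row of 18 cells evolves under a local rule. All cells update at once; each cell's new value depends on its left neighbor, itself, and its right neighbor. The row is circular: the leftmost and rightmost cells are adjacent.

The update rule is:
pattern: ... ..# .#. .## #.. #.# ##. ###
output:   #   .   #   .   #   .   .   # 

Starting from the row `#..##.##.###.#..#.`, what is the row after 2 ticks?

..#######.##....#.

tick 1: ##........#..##.#.
tick 2: ..#######.##....#.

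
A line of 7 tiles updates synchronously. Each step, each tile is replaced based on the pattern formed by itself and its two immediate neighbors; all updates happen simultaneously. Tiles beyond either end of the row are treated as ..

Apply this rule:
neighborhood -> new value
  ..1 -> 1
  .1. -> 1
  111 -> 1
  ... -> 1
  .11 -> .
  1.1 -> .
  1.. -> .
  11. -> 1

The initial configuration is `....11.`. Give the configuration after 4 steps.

1..1.1.

step 1: 1111.1.
step 2: .111.1.
step 3: 1.11.1.
step 4: 1..1.1.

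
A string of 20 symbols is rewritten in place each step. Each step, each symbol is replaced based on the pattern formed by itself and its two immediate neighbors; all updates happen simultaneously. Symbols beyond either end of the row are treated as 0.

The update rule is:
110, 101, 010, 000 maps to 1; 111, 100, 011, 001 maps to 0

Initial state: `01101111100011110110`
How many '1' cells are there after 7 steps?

step 1: 00110000101000011010
step 2: 10010110111011001110
step 3: 10011011001101000010
step 4: 10001101000111011010
step 5: 10100111010001101110
step 6: 11100001110100110010
step 7: 00101100011100010010
count of 1: 8

8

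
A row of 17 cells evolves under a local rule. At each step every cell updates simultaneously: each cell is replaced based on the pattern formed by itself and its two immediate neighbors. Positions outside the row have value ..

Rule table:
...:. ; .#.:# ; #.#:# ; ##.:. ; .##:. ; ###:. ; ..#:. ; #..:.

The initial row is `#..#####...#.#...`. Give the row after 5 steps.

#..........###...
#................
#................  (fixed point — unchanged through step 5)

#................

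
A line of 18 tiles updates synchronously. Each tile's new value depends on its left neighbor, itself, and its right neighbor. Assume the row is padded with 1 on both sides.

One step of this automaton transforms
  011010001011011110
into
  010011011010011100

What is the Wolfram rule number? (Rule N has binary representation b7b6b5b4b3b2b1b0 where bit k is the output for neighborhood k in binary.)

158

position 14: 111 → 1  (bit 7 = 1)
position 2: 110 → 0  (bit 6 = 0)
position 0: 101 → 0  (bit 5 = 0)
position 5: 100 → 1  (bit 4 = 1)
position 1: 011 → 1  (bit 3 = 1)
position 4: 010 → 1  (bit 2 = 1)
position 7: 001 → 1  (bit 1 = 1)
position 6: 000 → 0  (bit 0 = 0)
bits b7..b0 = 10011110 = 158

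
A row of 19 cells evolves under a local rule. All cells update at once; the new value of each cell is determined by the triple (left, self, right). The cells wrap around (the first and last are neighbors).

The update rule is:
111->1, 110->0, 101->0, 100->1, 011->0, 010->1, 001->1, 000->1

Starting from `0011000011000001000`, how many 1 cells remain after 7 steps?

9

1100111100111111111
1011011011011111111
0000000000001111111
1111111111110111110
0111111111100011100
1011111111011101011
0001111110001001001
count of 1: 9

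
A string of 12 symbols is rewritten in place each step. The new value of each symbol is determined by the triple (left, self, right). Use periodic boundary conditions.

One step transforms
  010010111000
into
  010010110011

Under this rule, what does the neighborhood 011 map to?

1

At position 6 the neighborhood is 011; the next row has 1 there.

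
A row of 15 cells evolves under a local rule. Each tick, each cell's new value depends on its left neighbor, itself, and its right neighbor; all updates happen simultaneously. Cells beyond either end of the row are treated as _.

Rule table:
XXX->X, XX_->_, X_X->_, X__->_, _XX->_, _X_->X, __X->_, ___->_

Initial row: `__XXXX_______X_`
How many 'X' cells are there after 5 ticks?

tick 1: ___XX________X_
tick 2: _____________X_
tick 3: _____________X_  (fixed point — unchanged through tick 5)
count of X: 1

1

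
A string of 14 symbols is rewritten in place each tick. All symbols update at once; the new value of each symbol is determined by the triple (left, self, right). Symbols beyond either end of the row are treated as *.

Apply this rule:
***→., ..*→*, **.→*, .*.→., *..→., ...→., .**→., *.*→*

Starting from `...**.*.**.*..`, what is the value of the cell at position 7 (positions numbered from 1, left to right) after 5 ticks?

*

..*.**.*.**..*
.*.*.**.*.*.*.
*.*.*.**.*.*.*
**.*.*.**.*.*.
.**.*.*.**.*.*
position 7 holds *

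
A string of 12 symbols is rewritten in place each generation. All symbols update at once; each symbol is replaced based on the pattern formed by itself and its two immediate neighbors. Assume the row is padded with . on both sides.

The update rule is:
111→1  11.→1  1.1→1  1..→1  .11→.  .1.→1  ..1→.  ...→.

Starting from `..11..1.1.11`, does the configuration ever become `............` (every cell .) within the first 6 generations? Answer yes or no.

no

...11.1111.1
....11.11111
.....11.1111
......11.111
.......11.11
........11.1
generation 6 is ........11.1, still not uniform .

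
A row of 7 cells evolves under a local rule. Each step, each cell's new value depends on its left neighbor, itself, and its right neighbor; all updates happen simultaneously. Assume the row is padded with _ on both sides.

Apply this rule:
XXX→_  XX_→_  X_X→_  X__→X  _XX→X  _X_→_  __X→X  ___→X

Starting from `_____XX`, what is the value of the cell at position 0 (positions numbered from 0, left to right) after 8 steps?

XXXXXX_
X_____X
_XXXXX_
XX____X
X_XXXX_
__X___X
XX_XXX_
X__X__X
position 0 holds X

X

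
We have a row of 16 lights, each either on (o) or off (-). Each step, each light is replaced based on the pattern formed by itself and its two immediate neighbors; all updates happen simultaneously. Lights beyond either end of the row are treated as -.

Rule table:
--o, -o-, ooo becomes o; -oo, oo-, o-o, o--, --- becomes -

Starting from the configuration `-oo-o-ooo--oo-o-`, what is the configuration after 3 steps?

o-o---------o---

step 1: o---o--o--o---o-
step 2: o--oo-oo-oo--oo-
step 3: o-o---------o---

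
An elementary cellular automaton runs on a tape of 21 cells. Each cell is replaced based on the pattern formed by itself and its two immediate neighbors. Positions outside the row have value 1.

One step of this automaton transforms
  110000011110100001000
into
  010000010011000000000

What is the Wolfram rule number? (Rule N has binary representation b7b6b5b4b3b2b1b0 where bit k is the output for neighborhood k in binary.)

position 0: 111 → 0  (bit 7 = 0)
position 1: 110 → 1  (bit 6 = 1)
position 11: 101 → 1  (bit 5 = 1)
position 2: 100 → 0  (bit 4 = 0)
position 7: 011 → 1  (bit 3 = 1)
position 12: 010 → 0  (bit 2 = 0)
position 6: 001 → 0  (bit 1 = 0)
position 3: 000 → 0  (bit 0 = 0)
bits b7..b0 = 01101000 = 104

104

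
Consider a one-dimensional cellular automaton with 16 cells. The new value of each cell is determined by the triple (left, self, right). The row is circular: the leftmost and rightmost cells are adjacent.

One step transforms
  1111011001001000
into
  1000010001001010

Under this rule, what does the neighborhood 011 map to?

At position 0 the neighborhood is 011; the next row has 1 there.

1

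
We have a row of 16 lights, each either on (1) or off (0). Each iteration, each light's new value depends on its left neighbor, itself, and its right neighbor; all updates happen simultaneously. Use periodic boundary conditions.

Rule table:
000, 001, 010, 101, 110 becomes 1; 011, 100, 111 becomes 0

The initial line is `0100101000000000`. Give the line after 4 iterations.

1111011110000000

1101111011111111
0110001100000000
1010110101111111
1111011110000000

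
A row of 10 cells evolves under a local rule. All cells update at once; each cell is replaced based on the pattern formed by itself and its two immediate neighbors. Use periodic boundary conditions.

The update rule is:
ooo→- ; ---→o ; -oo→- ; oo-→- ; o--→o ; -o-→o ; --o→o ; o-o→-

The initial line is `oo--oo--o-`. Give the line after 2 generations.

oo--oo---o

--oo--ooo-
oo--oo---o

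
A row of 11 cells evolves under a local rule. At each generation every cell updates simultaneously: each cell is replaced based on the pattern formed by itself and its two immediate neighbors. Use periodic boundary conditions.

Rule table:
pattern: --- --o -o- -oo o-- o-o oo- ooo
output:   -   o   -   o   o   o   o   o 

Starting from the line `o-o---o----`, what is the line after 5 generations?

oo-o-oooooo

generation 1: -o-o-o-o--o
generation 2: o-o-o-o-oo-
generation 3: -o-o-o-oooo
generation 4: o-o-o-ooooo
generation 5: oo-o-oooooo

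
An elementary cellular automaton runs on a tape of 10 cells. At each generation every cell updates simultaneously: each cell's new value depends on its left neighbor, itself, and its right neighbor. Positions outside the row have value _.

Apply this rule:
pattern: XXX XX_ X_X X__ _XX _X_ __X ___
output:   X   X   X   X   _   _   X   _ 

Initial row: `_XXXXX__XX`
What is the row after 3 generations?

X_X_XXXXXX

X_XXXXXX_X
_X_XXXXXX_
X_X_XXXXXX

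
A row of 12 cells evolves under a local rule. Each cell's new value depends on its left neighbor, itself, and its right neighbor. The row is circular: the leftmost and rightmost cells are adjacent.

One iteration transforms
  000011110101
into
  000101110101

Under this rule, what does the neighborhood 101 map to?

At position 8 the neighborhood is 101; the next row has 0 there.

0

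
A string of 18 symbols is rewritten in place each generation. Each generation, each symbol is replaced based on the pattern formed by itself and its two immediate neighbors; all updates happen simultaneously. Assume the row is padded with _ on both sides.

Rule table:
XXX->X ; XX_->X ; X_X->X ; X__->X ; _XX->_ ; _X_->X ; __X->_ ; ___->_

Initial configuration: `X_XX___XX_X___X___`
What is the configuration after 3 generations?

generation 1: XX_XX___XXXX__XX__
generation 2: _XX_XX___XXXX__XX_
generation 3: __XX_XX___XXXX__XX

__XX_XX___XXXX__XX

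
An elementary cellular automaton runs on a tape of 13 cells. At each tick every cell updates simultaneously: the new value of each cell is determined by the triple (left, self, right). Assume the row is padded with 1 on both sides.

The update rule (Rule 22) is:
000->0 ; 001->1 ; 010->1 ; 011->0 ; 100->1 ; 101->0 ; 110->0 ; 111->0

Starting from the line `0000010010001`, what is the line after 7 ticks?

1000000000001

tick 1: 1000111111010
tick 2: 0101000000010
tick 3: 0101100000110
tick 4: 0100010001000
tick 5: 0110111011101
tick 6: 0000000000000
tick 7: 1000000000001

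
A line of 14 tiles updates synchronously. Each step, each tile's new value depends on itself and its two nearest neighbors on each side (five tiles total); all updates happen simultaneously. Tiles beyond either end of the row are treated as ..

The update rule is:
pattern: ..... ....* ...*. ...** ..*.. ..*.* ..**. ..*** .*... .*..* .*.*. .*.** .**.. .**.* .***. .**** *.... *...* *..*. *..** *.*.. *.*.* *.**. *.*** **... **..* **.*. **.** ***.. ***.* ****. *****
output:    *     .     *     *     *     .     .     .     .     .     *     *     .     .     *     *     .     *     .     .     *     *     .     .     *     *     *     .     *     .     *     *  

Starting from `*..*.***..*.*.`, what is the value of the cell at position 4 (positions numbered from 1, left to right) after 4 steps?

step 1: *...*.***..**.
step 2: *.**.*.***...*
step 3: .*..***.******
step 4: **...*...*****
position 4 holds .

.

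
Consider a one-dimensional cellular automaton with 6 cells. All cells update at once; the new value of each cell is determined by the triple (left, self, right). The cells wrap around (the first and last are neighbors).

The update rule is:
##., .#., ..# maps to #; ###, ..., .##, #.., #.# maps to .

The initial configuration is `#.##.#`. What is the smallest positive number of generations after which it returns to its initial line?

2

#..#..
#.##.#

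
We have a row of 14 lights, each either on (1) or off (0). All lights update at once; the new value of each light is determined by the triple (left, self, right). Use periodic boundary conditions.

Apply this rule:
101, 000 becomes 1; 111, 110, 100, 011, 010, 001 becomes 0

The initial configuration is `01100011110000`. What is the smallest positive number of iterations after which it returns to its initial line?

iteration 1: 00001000000111
iteration 2: 01100011110000

2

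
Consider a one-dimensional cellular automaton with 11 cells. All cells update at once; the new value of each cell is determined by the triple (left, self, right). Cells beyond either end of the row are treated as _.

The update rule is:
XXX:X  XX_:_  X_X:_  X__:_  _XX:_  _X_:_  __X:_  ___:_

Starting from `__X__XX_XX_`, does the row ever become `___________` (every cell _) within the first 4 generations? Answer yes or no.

___________
all cells are _ at generation 1

yes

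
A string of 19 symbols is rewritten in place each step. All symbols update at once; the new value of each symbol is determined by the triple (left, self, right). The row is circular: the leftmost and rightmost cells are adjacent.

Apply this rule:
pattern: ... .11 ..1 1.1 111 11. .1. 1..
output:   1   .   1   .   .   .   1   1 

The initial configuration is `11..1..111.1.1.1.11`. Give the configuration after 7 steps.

..11111............

step 1: ..11111....1.1.1...
step 2: 11.....11111.1.1111
step 3: ..11111......1.....
step 4: 11.....111111111111
step 5: ..11111............
step 6: 11.....111111111111  (repeats step 4; period 2)
step 7: ..11111............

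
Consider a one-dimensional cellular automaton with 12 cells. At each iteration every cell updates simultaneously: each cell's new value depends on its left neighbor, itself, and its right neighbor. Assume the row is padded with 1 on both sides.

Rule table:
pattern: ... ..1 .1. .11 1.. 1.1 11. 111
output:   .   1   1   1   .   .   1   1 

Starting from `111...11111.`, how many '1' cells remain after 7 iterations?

111..111111.
111.1111111.
111.1111111.  (fixed point — unchanged through iteration 7)
count of 1: 10

10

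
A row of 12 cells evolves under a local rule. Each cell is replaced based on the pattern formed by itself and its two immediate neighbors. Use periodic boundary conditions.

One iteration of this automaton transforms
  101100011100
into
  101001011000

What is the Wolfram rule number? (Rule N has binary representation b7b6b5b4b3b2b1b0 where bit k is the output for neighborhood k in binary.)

position 8: 111 → 1  (bit 7 = 1)
position 3: 110 → 0  (bit 6 = 0)
position 1: 101 → 0  (bit 5 = 0)
position 4: 100 → 0  (bit 4 = 0)
position 2: 011 → 1  (bit 3 = 1)
position 0: 010 → 1  (bit 2 = 1)
position 6: 001 → 0  (bit 1 = 0)
position 5: 000 → 1  (bit 0 = 1)
bits b7..b0 = 10001101 = 141

141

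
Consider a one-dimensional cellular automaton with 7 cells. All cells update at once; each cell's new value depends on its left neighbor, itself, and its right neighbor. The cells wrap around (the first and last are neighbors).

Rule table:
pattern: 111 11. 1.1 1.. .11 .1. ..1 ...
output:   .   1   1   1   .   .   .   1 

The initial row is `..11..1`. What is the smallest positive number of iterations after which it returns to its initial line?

1..11..
.1..11.
..1..11
1..1..1
11..1..
.11..1.
..11..1

7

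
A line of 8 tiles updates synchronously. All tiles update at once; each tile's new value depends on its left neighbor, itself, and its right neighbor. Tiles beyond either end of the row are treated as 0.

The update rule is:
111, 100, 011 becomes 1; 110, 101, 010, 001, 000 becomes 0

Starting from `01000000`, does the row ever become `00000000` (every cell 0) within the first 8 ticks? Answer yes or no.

tick 1: 00100000
tick 2: 00010000
tick 3: 00001000
tick 4: 00000100
tick 5: 00000010
tick 6: 00000001
tick 7: 00000000
all cells are 0 at tick 7

yes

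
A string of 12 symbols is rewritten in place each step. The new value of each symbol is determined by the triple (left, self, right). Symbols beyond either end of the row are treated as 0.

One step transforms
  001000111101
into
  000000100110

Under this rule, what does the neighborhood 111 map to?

At position 7 the neighborhood is 111; the next row has 0 there.

0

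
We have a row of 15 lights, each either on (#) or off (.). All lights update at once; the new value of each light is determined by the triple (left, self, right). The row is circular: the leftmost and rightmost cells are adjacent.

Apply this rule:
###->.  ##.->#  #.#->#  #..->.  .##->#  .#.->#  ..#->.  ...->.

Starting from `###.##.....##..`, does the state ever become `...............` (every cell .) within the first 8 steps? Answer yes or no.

#.####.....##..
###..#.....##..
#.#..#.....##..
###..#.....##..  (repeats step 2; period 2)
step 8: ###..#.....##..
step 8 is ###..#.....##.., still not uniform .

no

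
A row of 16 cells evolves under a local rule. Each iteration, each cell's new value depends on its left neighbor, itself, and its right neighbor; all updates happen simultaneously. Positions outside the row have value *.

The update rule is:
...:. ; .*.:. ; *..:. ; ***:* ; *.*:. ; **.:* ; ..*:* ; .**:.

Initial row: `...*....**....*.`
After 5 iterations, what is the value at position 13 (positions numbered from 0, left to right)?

.

..*....*.*...*..
.*....*.....*..*
.....*.....*..*.
....*.....*..*..
...*.....*..*..*
position 13 holds .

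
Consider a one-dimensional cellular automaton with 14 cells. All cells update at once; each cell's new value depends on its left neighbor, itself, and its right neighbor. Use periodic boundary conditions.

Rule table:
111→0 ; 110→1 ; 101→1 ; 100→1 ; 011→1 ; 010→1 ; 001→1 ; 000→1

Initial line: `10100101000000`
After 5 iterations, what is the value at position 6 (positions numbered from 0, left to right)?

11111111111111
00000000000000
11111111111111  (repeats iteration 1; period 2)
iteration 5: 11111111111111
position 6 holds 1

1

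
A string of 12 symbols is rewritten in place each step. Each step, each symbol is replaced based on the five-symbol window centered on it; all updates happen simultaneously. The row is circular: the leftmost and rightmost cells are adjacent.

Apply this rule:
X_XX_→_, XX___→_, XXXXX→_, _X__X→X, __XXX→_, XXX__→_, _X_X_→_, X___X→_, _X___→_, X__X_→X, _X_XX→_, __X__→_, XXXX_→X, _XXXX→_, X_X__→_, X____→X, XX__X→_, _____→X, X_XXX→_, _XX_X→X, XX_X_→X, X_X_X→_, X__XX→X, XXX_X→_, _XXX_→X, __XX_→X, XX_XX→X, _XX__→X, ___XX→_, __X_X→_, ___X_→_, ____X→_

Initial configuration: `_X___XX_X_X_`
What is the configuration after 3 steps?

X____XXX___X
X_X___X____X
XX______X__X

XX______X__X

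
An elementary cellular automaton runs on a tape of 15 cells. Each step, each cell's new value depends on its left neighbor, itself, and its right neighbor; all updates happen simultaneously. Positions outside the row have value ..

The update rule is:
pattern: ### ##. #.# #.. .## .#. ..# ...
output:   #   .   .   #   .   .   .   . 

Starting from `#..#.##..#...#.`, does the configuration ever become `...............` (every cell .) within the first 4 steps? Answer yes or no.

step 1: .#.....#..#...#
step 2: ..#.....#..#...
step 3: ...#.....#..#..
step 4: ....#.....#..#.
step 4 is ....#.....#..#., still not uniform .

no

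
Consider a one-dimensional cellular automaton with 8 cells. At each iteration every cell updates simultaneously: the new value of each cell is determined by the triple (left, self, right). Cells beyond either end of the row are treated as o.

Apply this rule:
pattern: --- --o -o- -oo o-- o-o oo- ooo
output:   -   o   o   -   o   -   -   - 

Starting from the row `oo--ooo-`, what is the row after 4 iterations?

iteration 1: --oo----
iteration 2: oo--o--o
iteration 3: --ooooo-
iteration 4: oo------

oo------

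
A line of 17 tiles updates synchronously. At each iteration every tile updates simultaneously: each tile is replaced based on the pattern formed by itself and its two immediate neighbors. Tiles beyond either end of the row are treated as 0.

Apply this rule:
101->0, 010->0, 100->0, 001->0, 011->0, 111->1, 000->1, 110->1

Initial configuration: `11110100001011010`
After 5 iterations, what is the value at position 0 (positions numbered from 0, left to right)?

01110001100001000
00110100101100011
10010000000101001
00000111110000000
11110011110111111
position 0 holds 1

1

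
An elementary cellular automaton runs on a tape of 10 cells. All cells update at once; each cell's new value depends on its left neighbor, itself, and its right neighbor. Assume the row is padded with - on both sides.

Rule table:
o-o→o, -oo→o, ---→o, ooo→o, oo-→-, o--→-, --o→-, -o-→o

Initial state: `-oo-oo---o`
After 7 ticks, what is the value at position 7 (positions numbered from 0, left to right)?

tick 1: -o-oo--o-o
tick 2: -ooo---ooo
tick 3: -oo--o-oo-
tick 4: -o---ooo--
tick 5: -o-o-oo--o
tick 6: -ooooo---o
tick 7: -oooo--o-o
position 7 holds o

o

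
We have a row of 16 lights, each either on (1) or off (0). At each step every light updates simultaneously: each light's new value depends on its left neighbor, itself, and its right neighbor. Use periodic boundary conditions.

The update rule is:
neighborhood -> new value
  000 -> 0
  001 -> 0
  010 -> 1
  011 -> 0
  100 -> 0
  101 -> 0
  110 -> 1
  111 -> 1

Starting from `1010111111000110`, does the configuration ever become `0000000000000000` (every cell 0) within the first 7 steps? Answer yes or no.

1010011111000010
1010001111000010
1010000111000010
1010000011000010
1010000001000010
1010000001000010  (fixed point — unchanged through step 7)
step 7 is 1010000001000010, still not uniform 0

no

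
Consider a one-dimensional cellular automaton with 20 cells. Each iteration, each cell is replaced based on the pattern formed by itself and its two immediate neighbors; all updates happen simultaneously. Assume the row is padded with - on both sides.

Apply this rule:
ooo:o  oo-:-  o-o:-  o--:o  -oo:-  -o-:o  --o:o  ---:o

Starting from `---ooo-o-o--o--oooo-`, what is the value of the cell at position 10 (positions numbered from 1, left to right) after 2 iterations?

-

ooo-o--o-oooooo-oo-o
-o--oooo--oooo-----o
position 10 holds -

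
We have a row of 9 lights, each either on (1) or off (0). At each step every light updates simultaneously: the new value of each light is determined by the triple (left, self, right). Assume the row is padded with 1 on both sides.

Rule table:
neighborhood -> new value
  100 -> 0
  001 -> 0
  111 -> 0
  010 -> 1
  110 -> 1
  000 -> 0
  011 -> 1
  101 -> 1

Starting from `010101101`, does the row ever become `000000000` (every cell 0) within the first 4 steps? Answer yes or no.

111111111
000000000
all cells are 0 at step 2

yes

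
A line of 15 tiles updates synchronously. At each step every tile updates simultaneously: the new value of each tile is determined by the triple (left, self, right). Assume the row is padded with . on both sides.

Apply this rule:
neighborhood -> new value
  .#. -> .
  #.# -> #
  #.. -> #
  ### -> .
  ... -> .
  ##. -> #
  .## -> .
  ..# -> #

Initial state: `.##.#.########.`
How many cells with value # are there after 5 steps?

8

step 1: #.##.#.......##
step 2: .#.##.#.....#.#
step 3: #.#.##.#...#.#.
step 4: .#.#.##.#.#.#.#
step 5: #.#.#.##.#.#.#.
count of #: 8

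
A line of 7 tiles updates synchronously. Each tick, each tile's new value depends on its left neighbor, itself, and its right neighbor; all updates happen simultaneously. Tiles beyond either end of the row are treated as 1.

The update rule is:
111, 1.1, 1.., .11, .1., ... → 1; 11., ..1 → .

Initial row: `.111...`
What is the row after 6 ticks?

tick 1: 111.11.
tick 2: 11.11.1
tick 3: 1.11.11
tick 4: .11.111
tick 5: 11.1111
tick 6: 1.11111

1.11111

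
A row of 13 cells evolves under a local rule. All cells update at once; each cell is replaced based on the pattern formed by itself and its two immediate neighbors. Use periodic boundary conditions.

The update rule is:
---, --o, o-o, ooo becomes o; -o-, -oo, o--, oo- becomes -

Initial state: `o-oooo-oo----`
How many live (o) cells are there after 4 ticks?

tick 1: -o-oo-o---ooo
tick 2: o-o--o--oo-o-
tick 3: -o--o--o--o-o
tick 4: o--o--o--o-o-
count of o: 5

5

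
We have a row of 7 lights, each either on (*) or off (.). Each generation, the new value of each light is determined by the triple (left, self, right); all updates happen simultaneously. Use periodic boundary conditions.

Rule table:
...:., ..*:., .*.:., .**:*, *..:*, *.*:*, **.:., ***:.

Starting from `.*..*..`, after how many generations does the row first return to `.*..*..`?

..*..*.
...*..*
*...*..
.*...*.
..*...*
*..*...
.*..*..

7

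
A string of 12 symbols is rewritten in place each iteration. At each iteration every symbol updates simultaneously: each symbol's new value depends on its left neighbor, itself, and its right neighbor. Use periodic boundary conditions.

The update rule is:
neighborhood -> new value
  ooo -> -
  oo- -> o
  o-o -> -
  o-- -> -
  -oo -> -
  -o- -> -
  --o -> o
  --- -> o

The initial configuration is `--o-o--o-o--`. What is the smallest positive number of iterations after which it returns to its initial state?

12

oo----o----o
-o-ooo--ooo-
o----o-o--o-
--ooo----o--
oo--o-ooo--o
-o-o----o-o-
o----ooo----
--ooo--o-ooo
-o--o-o----o
---o----ooo-
ooo--ooo--o-
--o-o--o-o--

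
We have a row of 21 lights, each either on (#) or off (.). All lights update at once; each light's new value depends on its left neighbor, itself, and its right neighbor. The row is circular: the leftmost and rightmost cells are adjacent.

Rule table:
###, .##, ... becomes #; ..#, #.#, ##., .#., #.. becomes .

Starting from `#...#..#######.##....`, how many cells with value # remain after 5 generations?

..#....######..#..##.
#...##.#####......#..
..#.#..####..####....
#......###...###..###
..####.##..#.##...###
count of #: 12

12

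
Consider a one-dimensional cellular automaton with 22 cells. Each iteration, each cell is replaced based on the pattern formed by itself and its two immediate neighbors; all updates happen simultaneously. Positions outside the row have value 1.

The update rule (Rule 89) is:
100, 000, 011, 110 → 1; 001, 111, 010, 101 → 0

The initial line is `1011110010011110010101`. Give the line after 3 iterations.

iteration 1: 1010011001010011000001
iteration 2: 1001011100001011111101
iteration 3: 1100010111100010000101

1100010111100010000101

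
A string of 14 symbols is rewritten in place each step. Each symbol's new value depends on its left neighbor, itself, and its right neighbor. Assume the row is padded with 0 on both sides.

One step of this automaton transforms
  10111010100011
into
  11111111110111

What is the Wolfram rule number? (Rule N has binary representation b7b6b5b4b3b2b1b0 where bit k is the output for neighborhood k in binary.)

position 3: 111 → 1  (bit 7 = 1)
position 4: 110 → 1  (bit 6 = 1)
position 1: 101 → 1  (bit 5 = 1)
position 9: 100 → 1  (bit 4 = 1)
position 2: 011 → 1  (bit 3 = 1)
position 0: 010 → 1  (bit 2 = 1)
position 11: 001 → 1  (bit 1 = 1)
position 10: 000 → 0  (bit 0 = 0)
bits b7..b0 = 11111110 = 254

254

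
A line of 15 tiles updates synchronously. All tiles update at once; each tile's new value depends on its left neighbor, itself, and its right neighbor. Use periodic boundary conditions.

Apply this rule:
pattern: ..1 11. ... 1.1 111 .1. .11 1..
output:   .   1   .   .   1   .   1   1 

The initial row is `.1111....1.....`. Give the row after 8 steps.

step 1: .11111....1....
step 2: .111111....1...
step 3: .1111111....1..
step 4: .11111111....1.
step 5: .111111111....1
step 6: .1111111111....
step 7: .11111111111...
step 8: .111111111111..

.111111111111..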